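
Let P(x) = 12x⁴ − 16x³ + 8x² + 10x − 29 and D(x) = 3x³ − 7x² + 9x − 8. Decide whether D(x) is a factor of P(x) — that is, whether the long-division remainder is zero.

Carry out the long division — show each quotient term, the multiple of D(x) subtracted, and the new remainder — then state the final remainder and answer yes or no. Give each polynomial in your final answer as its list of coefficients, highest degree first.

R = [6, 3], so D(x) is not a factor of P(x). no

Step 1: lead(12x⁴ − 16x³ + 8x² + 10x − 29) ÷ lead(D) = 12x⁴ ÷ 3x³ = 4x. Subtract (4x)·D = 12x⁴ − 28x³ + 36x² − 32x. Remainder: 12x³ − 28x² + 42x − 29.
Step 2: lead(12x³ − 28x² + 42x − 29) ÷ lead(D) = 12x³ ÷ 3x³ = 4. Subtract (4)·D = 12x³ − 28x² + 36x − 32. Remainder: 6x + 3.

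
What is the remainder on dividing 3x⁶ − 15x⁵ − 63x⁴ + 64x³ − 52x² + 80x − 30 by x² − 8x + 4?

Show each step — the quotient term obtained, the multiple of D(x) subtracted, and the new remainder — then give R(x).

Step 1: lead(3x⁶ − 15x⁵ − 63x⁴ + 64x³ − 52x² + 80x − 30) ÷ lead(D) = 3x⁶ ÷ x² = 3x⁴. Subtract (3x⁴)·D = 3x⁶ − 24x⁵ + 12x⁴. Remainder: 9x⁵ − 75x⁴ + 64x³ − 52x² + 80x − 30.
Step 2: lead(9x⁵ − 75x⁴ + 64x³ − 52x² + 80x − 30) ÷ lead(D) = 9x⁵ ÷ x² = 9x³. Subtract (9x³)·D = 9x⁵ − 72x⁴ + 36x³. Remainder: −3x⁴ + 28x³ − 52x² + 80x − 30.
Step 3: lead(−3x⁴ + 28x³ − 52x² + 80x − 30) ÷ lead(D) = −3x⁴ ÷ x² = −3x². Subtract (−3x²)·D = −3x⁴ + 24x³ − 12x². Remainder: 4x³ − 40x² + 80x − 30.
Step 4: lead(4x³ − 40x² + 80x − 30) ÷ lead(D) = 4x³ ÷ x² = 4x. Subtract (4x)·D = 4x³ − 32x² + 16x. Remainder: −8x² + 64x − 30.
Step 5: lead(−8x² + 64x − 30) ÷ lead(D) = −8x² ÷ x² = −8. Subtract (−8)·D = −8x² + 64x − 32. Remainder: 2.

R(x) = 2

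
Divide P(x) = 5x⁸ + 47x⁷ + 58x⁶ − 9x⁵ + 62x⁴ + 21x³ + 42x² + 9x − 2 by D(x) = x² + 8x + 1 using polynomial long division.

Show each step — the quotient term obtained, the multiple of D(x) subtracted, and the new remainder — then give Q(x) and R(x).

Q(x) = 5x⁶ + 7x⁵ − 3x⁴ + 8x³ + x² + 5x + 1; R(x) = −4x − 3

Step 1: lead(5x⁸ + 47x⁷ + 58x⁶ − 9x⁵ + 62x⁴ + 21x³ + 42x² + 9x − 2) ÷ lead(D) = 5x⁸ ÷ x² = 5x⁶. Subtract (5x⁶)·D = 5x⁸ + 40x⁷ + 5x⁶. Remainder: 7x⁷ + 53x⁶ − 9x⁵ + 62x⁴ + 21x³ + 42x² + 9x − 2.
Step 2: lead(7x⁷ + 53x⁶ − 9x⁵ + 62x⁴ + 21x³ + 42x² + 9x − 2) ÷ lead(D) = 7x⁷ ÷ x² = 7x⁵. Subtract (7x⁵)·D = 7x⁷ + 56x⁶ + 7x⁵. Remainder: −3x⁶ − 16x⁵ + 62x⁴ + 21x³ + 42x² + 9x − 2.
Step 3: lead(−3x⁶ − 16x⁵ + 62x⁴ + 21x³ + 42x² + 9x − 2) ÷ lead(D) = −3x⁶ ÷ x² = −3x⁴. Subtract (−3x⁴)·D = −3x⁶ − 24x⁵ − 3x⁴. Remainder: 8x⁵ + 65x⁴ + 21x³ + 42x² + 9x − 2.
Step 4: lead(8x⁵ + 65x⁴ + 21x³ + 42x² + 9x − 2) ÷ lead(D) = 8x⁵ ÷ x² = 8x³. Subtract (8x³)·D = 8x⁵ + 64x⁴ + 8x³. Remainder: x⁴ + 13x³ + 42x² + 9x − 2.
Step 5: lead(x⁴ + 13x³ + 42x² + 9x − 2) ÷ lead(D) = x⁴ ÷ x² = x². Subtract (x²)·D = x⁴ + 8x³ + x². Remainder: 5x³ + 41x² + 9x − 2.
Step 6: lead(5x³ + 41x² + 9x − 2) ÷ lead(D) = 5x³ ÷ x² = 5x. Subtract (5x)·D = 5x³ + 40x² + 5x. Remainder: x² + 4x − 2.
Step 7: lead(x² + 4x − 2) ÷ lead(D) = x² ÷ x² = 1. Subtract (1)·D = x² + 8x + 1. Remainder: −4x − 3.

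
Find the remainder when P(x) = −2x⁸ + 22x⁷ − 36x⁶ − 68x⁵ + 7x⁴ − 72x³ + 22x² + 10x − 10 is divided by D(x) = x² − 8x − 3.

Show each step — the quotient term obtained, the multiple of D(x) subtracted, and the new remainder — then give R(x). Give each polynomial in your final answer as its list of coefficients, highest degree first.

Step 1: lead(−2x⁸ + 22x⁷ − 36x⁶ − 68x⁵ + 7x⁴ − 72x³ + 22x² + 10x − 10) ÷ lead(D) = −2x⁸ ÷ x² = −2x⁶. Subtract (−2x⁶)·D = −2x⁸ + 16x⁷ + 6x⁶. Remainder: 6x⁷ − 42x⁶ − 68x⁵ + 7x⁴ − 72x³ + 22x² + 10x − 10.
Step 2: lead(6x⁷ − 42x⁶ − 68x⁵ + 7x⁴ − 72x³ + 22x² + 10x − 10) ÷ lead(D) = 6x⁷ ÷ x² = 6x⁵. Subtract (6x⁵)·D = 6x⁷ − 48x⁶ − 18x⁵. Remainder: 6x⁶ − 50x⁵ + 7x⁴ − 72x³ + 22x² + 10x − 10.
Step 3: lead(6x⁶ − 50x⁵ + 7x⁴ − 72x³ + 22x² + 10x − 10) ÷ lead(D) = 6x⁶ ÷ x² = 6x⁴. Subtract (6x⁴)·D = 6x⁶ − 48x⁵ − 18x⁴. Remainder: −2x⁵ + 25x⁴ − 72x³ + 22x² + 10x − 10.
Step 4: lead(−2x⁵ + 25x⁴ − 72x³ + 22x² + 10x − 10) ÷ lead(D) = −2x⁵ ÷ x² = −2x³. Subtract (−2x³)·D = −2x⁵ + 16x⁴ + 6x³. Remainder: 9x⁴ − 78x³ + 22x² + 10x − 10.
Step 5: lead(9x⁴ − 78x³ + 22x² + 10x − 10) ÷ lead(D) = 9x⁴ ÷ x² = 9x². Subtract (9x²)·D = 9x⁴ − 72x³ − 27x². Remainder: −6x³ + 49x² + 10x − 10.
Step 6: lead(−6x³ + 49x² + 10x − 10) ÷ lead(D) = −6x³ ÷ x² = −6x. Subtract (−6x)·D = −6x³ + 48x² + 18x. Remainder: x² − 8x − 10.
Step 7: lead(x² − 8x − 10) ÷ lead(D) = x² ÷ x² = 1. Subtract (1)·D = x² − 8x − 3. Remainder: −7.

R = [-7]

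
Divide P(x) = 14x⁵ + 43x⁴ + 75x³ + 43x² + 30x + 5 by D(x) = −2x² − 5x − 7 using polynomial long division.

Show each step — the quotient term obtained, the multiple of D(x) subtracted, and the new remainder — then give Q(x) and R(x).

Q(x) = −7x³ − 4x² − 3x; R(x) = 9x + 5

Step 1: lead(14x⁵ + 43x⁴ + 75x³ + 43x² + 30x + 5) ÷ lead(D) = 14x⁵ ÷ −2x² = −7x³. Subtract (−7x³)·D = 14x⁵ + 35x⁴ + 49x³. Remainder: 8x⁴ + 26x³ + 43x² + 30x + 5.
Step 2: lead(8x⁴ + 26x³ + 43x² + 30x + 5) ÷ lead(D) = 8x⁴ ÷ −2x² = −4x². Subtract (−4x²)·D = 8x⁴ + 20x³ + 28x². Remainder: 6x³ + 15x² + 30x + 5.
Step 3: lead(6x³ + 15x² + 30x + 5) ÷ lead(D) = 6x³ ÷ −2x² = −3x. Subtract (−3x)·D = 6x³ + 15x² + 21x. Remainder: 9x + 5.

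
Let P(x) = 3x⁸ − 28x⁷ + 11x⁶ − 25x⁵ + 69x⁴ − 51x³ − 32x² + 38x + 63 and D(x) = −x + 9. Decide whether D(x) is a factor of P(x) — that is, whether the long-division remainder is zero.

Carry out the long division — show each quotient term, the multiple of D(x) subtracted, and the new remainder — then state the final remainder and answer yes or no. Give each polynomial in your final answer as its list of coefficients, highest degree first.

R = [0], so D(x) is a factor of P(x). yes

Step 1: lead(3x⁸ − 28x⁷ + 11x⁶ − 25x⁵ + 69x⁴ − 51x³ − 32x² + 38x + 63) ÷ lead(D) = 3x⁸ ÷ −x = −3x⁷. Subtract (−3x⁷)·D = 3x⁸ − 27x⁷. Remainder: −x⁷ + 11x⁶ − 25x⁵ + 69x⁴ − 51x³ − 32x² + 38x + 63.
Step 2: lead(−x⁷ + 11x⁶ − 25x⁵ + 69x⁴ − 51x³ − 32x² + 38x + 63) ÷ lead(D) = −x⁷ ÷ −x = x⁶. Subtract (x⁶)·D = −x⁷ + 9x⁶. Remainder: 2x⁶ − 25x⁵ + 69x⁴ − 51x³ − 32x² + 38x + 63.
Step 3: lead(2x⁶ − 25x⁵ + 69x⁴ − 51x³ − 32x² + 38x + 63) ÷ lead(D) = 2x⁶ ÷ −x = −2x⁵. Subtract (−2x⁵)·D = 2x⁶ − 18x⁵. Remainder: −7x⁵ + 69x⁴ − 51x³ − 32x² + 38x + 63.
Step 4: lead(−7x⁵ + 69x⁴ − 51x³ − 32x² + 38x + 63) ÷ lead(D) = −7x⁵ ÷ −x = 7x⁴. Subtract (7x⁴)·D = −7x⁵ + 63x⁴. Remainder: 6x⁴ − 51x³ − 32x² + 38x + 63.
Step 5: lead(6x⁴ − 51x³ − 32x² + 38x + 63) ÷ lead(D) = 6x⁴ ÷ −x = −6x³. Subtract (−6x³)·D = 6x⁴ − 54x³. Remainder: 3x³ − 32x² + 38x + 63.
Step 6: lead(3x³ − 32x² + 38x + 63) ÷ lead(D) = 3x³ ÷ −x = −3x². Subtract (−3x²)·D = 3x³ − 27x². Remainder: −5x² + 38x + 63.
Step 7: lead(−5x² + 38x + 63) ÷ lead(D) = −5x² ÷ −x = 5x. Subtract (5x)·D = −5x² + 45x. Remainder: −7x + 63.
Step 8: lead(−7x + 63) ÷ lead(D) = −7x ÷ −x = 7. Subtract (7)·D = −7x + 63. Remainder: 0.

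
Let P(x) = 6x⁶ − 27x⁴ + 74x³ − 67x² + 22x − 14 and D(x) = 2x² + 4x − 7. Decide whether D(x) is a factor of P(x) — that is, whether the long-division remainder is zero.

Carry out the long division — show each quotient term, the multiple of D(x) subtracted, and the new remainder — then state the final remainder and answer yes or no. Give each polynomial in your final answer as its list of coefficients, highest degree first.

R = [0], so D(x) is a factor of P(x). yes

Step 1: lead(6x⁶ − 27x⁴ + 74x³ − 67x² + 22x − 14) ÷ lead(D) = 6x⁶ ÷ 2x² = 3x⁴. Subtract (3x⁴)·D = 6x⁶ + 12x⁵ − 21x⁴. Remainder: −12x⁵ − 6x⁴ + 74x³ − 67x² + 22x − 14.
Step 2: lead(−12x⁵ − 6x⁴ + 74x³ − 67x² + 22x − 14) ÷ lead(D) = −12x⁵ ÷ 2x² = −6x³. Subtract (−6x³)·D = −12x⁵ − 24x⁴ + 42x³. Remainder: 18x⁴ + 32x³ − 67x² + 22x − 14.
Step 3: lead(18x⁴ + 32x³ − 67x² + 22x − 14) ÷ lead(D) = 18x⁴ ÷ 2x² = 9x². Subtract (9x²)·D = 18x⁴ + 36x³ − 63x². Remainder: −4x³ − 4x² + 22x − 14.
Step 4: lead(−4x³ − 4x² + 22x − 14) ÷ lead(D) = −4x³ ÷ 2x² = −2x. Subtract (−2x)·D = −4x³ − 8x² + 14x. Remainder: 4x² + 8x − 14.
Step 5: lead(4x² + 8x − 14) ÷ lead(D) = 4x² ÷ 2x² = 2. Subtract (2)·D = 4x² + 8x − 14. Remainder: 0.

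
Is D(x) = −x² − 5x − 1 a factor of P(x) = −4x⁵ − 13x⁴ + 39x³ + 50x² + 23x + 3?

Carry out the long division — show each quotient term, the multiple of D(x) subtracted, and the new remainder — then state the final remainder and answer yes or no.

Step 1: lead(−4x⁵ − 13x⁴ + 39x³ + 50x² + 23x + 3) ÷ lead(D) = −4x⁵ ÷ −x² = 4x³. Subtract (4x³)·D = −4x⁵ − 20x⁴ − 4x³. Remainder: 7x⁴ + 43x³ + 50x² + 23x + 3.
Step 2: lead(7x⁴ + 43x³ + 50x² + 23x + 3) ÷ lead(D) = 7x⁴ ÷ −x² = −7x². Subtract (−7x²)·D = 7x⁴ + 35x³ + 7x². Remainder: 8x³ + 43x² + 23x + 3.
Step 3: lead(8x³ + 43x² + 23x + 3) ÷ lead(D) = 8x³ ÷ −x² = −8x. Subtract (−8x)·D = 8x³ + 40x² + 8x. Remainder: 3x² + 15x + 3.
Step 4: lead(3x² + 15x + 3) ÷ lead(D) = 3x² ÷ −x² = −3. Subtract (−3)·D = 3x² + 15x + 3. Remainder: 0.

R(x) = 0, so D(x) is a factor of P(x). yes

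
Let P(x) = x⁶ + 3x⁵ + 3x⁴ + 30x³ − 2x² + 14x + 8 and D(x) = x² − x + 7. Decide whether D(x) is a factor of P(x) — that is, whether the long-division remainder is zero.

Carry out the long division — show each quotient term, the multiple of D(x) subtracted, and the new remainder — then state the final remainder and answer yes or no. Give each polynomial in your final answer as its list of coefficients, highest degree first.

R = [8], so D(x) is not a factor of P(x). no

Step 1: lead(x⁶ + 3x⁵ + 3x⁴ + 30x³ − 2x² + 14x + 8) ÷ lead(D) = x⁶ ÷ x² = x⁴. Subtract (x⁴)·D = x⁶ − x⁵ + 7x⁴. Remainder: 4x⁵ − 4x⁴ + 30x³ − 2x² + 14x + 8.
Step 2: lead(4x⁵ − 4x⁴ + 30x³ − 2x² + 14x + 8) ÷ lead(D) = 4x⁵ ÷ x² = 4x³. Subtract (4x³)·D = 4x⁵ − 4x⁴ + 28x³. Remainder: 2x³ − 2x² + 14x + 8.
Step 3: lead(2x³ − 2x² + 14x + 8) ÷ lead(D) = 2x³ ÷ x² = 2x. Subtract (2x)·D = 2x³ − 2x² + 14x. Remainder: 8.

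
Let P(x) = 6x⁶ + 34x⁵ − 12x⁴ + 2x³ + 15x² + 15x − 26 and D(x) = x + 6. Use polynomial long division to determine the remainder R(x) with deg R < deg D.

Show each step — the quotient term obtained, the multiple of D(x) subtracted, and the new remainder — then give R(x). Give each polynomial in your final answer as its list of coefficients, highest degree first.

Step 1: lead(6x⁶ + 34x⁵ − 12x⁴ + 2x³ + 15x² + 15x − 26) ÷ lead(D) = 6x⁶ ÷ x = 6x⁵. Subtract (6x⁵)·D = 6x⁶ + 36x⁵. Remainder: −2x⁵ − 12x⁴ + 2x³ + 15x² + 15x − 26.
Step 2: lead(−2x⁵ − 12x⁴ + 2x³ + 15x² + 15x − 26) ÷ lead(D) = −2x⁵ ÷ x = −2x⁴. Subtract (−2x⁴)·D = −2x⁵ − 12x⁴. Remainder: 2x³ + 15x² + 15x − 26.
Step 3: lead(2x³ + 15x² + 15x − 26) ÷ lead(D) = 2x³ ÷ x = 2x². Subtract (2x²)·D = 2x³ + 12x². Remainder: 3x² + 15x − 26.
Step 4: lead(3x² + 15x − 26) ÷ lead(D) = 3x² ÷ x = 3x. Subtract (3x)·D = 3x² + 18x. Remainder: −3x − 26.
Step 5: lead(−3x − 26) ÷ lead(D) = −3x ÷ x = −3. Subtract (−3)·D = −3x − 18. Remainder: −8.

R = [-8]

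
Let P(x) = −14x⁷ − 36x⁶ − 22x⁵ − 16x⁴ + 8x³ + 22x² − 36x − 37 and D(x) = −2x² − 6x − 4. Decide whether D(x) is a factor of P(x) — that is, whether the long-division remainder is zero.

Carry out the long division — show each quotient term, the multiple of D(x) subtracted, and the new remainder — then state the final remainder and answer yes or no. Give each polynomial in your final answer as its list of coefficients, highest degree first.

Step 1: lead(−14x⁷ − 36x⁶ − 22x⁵ − 16x⁴ + 8x³ + 22x² − 36x − 37) ÷ lead(D) = −14x⁷ ÷ −2x² = 7x⁵. Subtract (7x⁵)·D = −14x⁷ − 42x⁶ − 28x⁵. Remainder: 6x⁶ + 6x⁵ − 16x⁴ + 8x³ + 22x² − 36x − 37.
Step 2: lead(6x⁶ + 6x⁵ − 16x⁴ + 8x³ + 22x² − 36x − 37) ÷ lead(D) = 6x⁶ ÷ −2x² = −3x⁴. Subtract (−3x⁴)·D = 6x⁶ + 18x⁵ + 12x⁴. Remainder: −12x⁵ − 28x⁴ + 8x³ + 22x² − 36x − 37.
Step 3: lead(−12x⁵ − 28x⁴ + 8x³ + 22x² − 36x − 37) ÷ lead(D) = −12x⁵ ÷ −2x² = 6x³. Subtract (6x³)·D = −12x⁵ − 36x⁴ − 24x³. Remainder: 8x⁴ + 32x³ + 22x² − 36x − 37.
Step 4: lead(8x⁴ + 32x³ + 22x² − 36x − 37) ÷ lead(D) = 8x⁴ ÷ −2x² = −4x². Subtract (−4x²)·D = 8x⁴ + 24x³ + 16x². Remainder: 8x³ + 6x² − 36x − 37.
Step 5: lead(8x³ + 6x² − 36x − 37) ÷ lead(D) = 8x³ ÷ −2x² = −4x. Subtract (−4x)·D = 8x³ + 24x² + 16x. Remainder: −18x² − 52x − 37.
Step 6: lead(−18x² − 52x − 37) ÷ lead(D) = −18x² ÷ −2x² = 9. Subtract (9)·D = −18x² − 54x − 36. Remainder: 2x − 1.

R = [2, -1], so D(x) is not a factor of P(x). no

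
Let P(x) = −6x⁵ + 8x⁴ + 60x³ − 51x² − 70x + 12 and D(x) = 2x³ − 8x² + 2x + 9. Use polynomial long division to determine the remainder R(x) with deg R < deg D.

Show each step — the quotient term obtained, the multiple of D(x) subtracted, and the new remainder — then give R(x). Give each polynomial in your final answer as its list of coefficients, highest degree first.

Step 1: lead(−6x⁵ + 8x⁴ + 60x³ − 51x² − 70x + 12) ÷ lead(D) = −6x⁵ ÷ 2x³ = −3x². Subtract (−3x²)·D = −6x⁵ + 24x⁴ − 6x³ − 27x². Remainder: −16x⁴ + 66x³ − 24x² − 70x + 12.
Step 2: lead(−16x⁴ + 66x³ − 24x² − 70x + 12) ÷ lead(D) = −16x⁴ ÷ 2x³ = −8x. Subtract (−8x)·D = −16x⁴ + 64x³ − 16x² − 72x. Remainder: 2x³ − 8x² + 2x + 12.
Step 3: lead(2x³ − 8x² + 2x + 12) ÷ lead(D) = 2x³ ÷ 2x³ = 1. Subtract (1)·D = 2x³ − 8x² + 2x + 9. Remainder: 3.

R = [3]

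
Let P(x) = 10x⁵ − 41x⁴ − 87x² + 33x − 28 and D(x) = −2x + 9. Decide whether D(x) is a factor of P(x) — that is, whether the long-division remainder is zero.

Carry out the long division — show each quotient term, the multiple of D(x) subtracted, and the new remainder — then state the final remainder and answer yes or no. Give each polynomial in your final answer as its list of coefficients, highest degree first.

Step 1: lead(10x⁵ − 41x⁴ − 87x² + 33x − 28) ÷ lead(D) = 10x⁵ ÷ −2x = −5x⁴. Subtract (−5x⁴)·D = 10x⁵ − 45x⁴. Remainder: 4x⁴ − 87x² + 33x − 28.
Step 2: lead(4x⁴ − 87x² + 33x − 28) ÷ lead(D) = 4x⁴ ÷ −2x = −2x³. Subtract (−2x³)·D = 4x⁴ − 18x³. Remainder: 18x³ − 87x² + 33x − 28.
Step 3: lead(18x³ − 87x² + 33x − 28) ÷ lead(D) = 18x³ ÷ −2x = −9x². Subtract (−9x²)·D = 18x³ − 81x². Remainder: −6x² + 33x − 28.
Step 4: lead(−6x² + 33x − 28) ÷ lead(D) = −6x² ÷ −2x = 3x. Subtract (3x)·D = −6x² + 27x. Remainder: 6x − 28.
Step 5: lead(6x − 28) ÷ lead(D) = 6x ÷ −2x = −3. Subtract (−3)·D = 6x − 27. Remainder: −1.

R = [-1], so D(x) is not a factor of P(x). no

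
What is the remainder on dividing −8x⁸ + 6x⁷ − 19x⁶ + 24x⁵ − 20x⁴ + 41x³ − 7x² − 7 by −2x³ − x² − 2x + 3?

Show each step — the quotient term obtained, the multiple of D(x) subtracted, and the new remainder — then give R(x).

R(x) = 5x − 1

Step 1: lead(−8x⁸ + 6x⁷ − 19x⁶ + 24x⁵ − 20x⁴ + 41x³ − 7x² − 7) ÷ lead(D) = −8x⁸ ÷ −2x³ = 4x⁵. Subtract (4x⁵)·D = −8x⁸ − 4x⁷ − 8x⁶ + 12x⁵. Remainder: 10x⁷ − 11x⁶ + 12x⁵ − 20x⁴ + 41x³ − 7x² − 7.
Step 2: lead(10x⁷ − 11x⁶ + 12x⁵ − 20x⁴ + 41x³ − 7x² − 7) ÷ lead(D) = 10x⁷ ÷ −2x³ = −5x⁴. Subtract (−5x⁴)·D = 10x⁷ + 5x⁶ + 10x⁵ − 15x⁴. Remainder: −16x⁶ + 2x⁵ − 5x⁴ + 41x³ − 7x² − 7.
Step 3: lead(−16x⁶ + 2x⁵ − 5x⁴ + 41x³ − 7x² − 7) ÷ lead(D) = −16x⁶ ÷ −2x³ = 8x³. Subtract (8x³)·D = −16x⁶ − 8x⁵ − 16x⁴ + 24x³. Remainder: 10x⁵ + 11x⁴ + 17x³ − 7x² − 7.
Step 4: lead(10x⁵ + 11x⁴ + 17x³ − 7x² − 7) ÷ lead(D) = 10x⁵ ÷ −2x³ = −5x². Subtract (−5x²)·D = 10x⁵ + 5x⁴ + 10x³ − 15x². Remainder: 6x⁴ + 7x³ + 8x² − 7.
Step 5: lead(6x⁴ + 7x³ + 8x² − 7) ÷ lead(D) = 6x⁴ ÷ −2x³ = −3x. Subtract (−3x)·D = 6x⁴ + 3x³ + 6x² − 9x. Remainder: 4x³ + 2x² + 9x − 7.
Step 6: lead(4x³ + 2x² + 9x − 7) ÷ lead(D) = 4x³ ÷ −2x³ = −2. Subtract (−2)·D = 4x³ + 2x² + 4x − 6. Remainder: 5x − 1.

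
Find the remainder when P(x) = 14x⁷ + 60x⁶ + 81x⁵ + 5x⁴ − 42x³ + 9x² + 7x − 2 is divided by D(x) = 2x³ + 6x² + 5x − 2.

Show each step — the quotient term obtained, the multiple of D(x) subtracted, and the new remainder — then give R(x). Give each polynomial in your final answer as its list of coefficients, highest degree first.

Step 1: lead(14x⁷ + 60x⁶ + 81x⁵ + 5x⁴ − 42x³ + 9x² + 7x − 2) ÷ lead(D) = 14x⁷ ÷ 2x³ = 7x⁴. Subtract (7x⁴)·D = 14x⁷ + 42x⁶ + 35x⁵ − 14x⁴. Remainder: 18x⁶ + 46x⁵ + 19x⁴ − 42x³ + 9x² + 7x − 2.
Step 2: lead(18x⁶ + 46x⁵ + 19x⁴ − 42x³ + 9x² + 7x − 2) ÷ lead(D) = 18x⁶ ÷ 2x³ = 9x³. Subtract (9x³)·D = 18x⁶ + 54x⁵ + 45x⁴ − 18x³. Remainder: −8x⁵ − 26x⁴ − 24x³ + 9x² + 7x − 2.
Step 3: lead(−8x⁵ − 26x⁴ − 24x³ + 9x² + 7x − 2) ÷ lead(D) = −8x⁵ ÷ 2x³ = −4x². Subtract (−4x²)·D = −8x⁵ − 24x⁴ − 20x³ + 8x². Remainder: −2x⁴ − 4x³ + x² + 7x − 2.
Step 4: lead(−2x⁴ − 4x³ + x² + 7x − 2) ÷ lead(D) = −2x⁴ ÷ 2x³ = −x. Subtract (−x)·D = −2x⁴ − 6x³ − 5x² + 2x. Remainder: 2x³ + 6x² + 5x − 2.
Step 5: lead(2x³ + 6x² + 5x − 2) ÷ lead(D) = 2x³ ÷ 2x³ = 1. Subtract (1)·D = 2x³ + 6x² + 5x − 2. Remainder: 0.

R = [0]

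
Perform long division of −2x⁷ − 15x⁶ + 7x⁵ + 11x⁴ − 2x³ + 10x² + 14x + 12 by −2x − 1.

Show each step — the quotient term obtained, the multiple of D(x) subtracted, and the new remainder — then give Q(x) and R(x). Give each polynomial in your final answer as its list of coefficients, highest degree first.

Q = [1, 7, -7, -2, 2, -6, -4]; R = [8]

Step 1: lead(−2x⁷ − 15x⁶ + 7x⁵ + 11x⁴ − 2x³ + 10x² + 14x + 12) ÷ lead(D) = −2x⁷ ÷ −2x = x⁶. Subtract (x⁶)·D = −2x⁷ − x⁶. Remainder: −14x⁶ + 7x⁵ + 11x⁴ − 2x³ + 10x² + 14x + 12.
Step 2: lead(−14x⁶ + 7x⁵ + 11x⁴ − 2x³ + 10x² + 14x + 12) ÷ lead(D) = −14x⁶ ÷ −2x = 7x⁵. Subtract (7x⁵)·D = −14x⁶ − 7x⁵. Remainder: 14x⁵ + 11x⁴ − 2x³ + 10x² + 14x + 12.
Step 3: lead(14x⁵ + 11x⁴ − 2x³ + 10x² + 14x + 12) ÷ lead(D) = 14x⁵ ÷ −2x = −7x⁴. Subtract (−7x⁴)·D = 14x⁵ + 7x⁴. Remainder: 4x⁴ − 2x³ + 10x² + 14x + 12.
Step 4: lead(4x⁴ − 2x³ + 10x² + 14x + 12) ÷ lead(D) = 4x⁴ ÷ −2x = −2x³. Subtract (−2x³)·D = 4x⁴ + 2x³. Remainder: −4x³ + 10x² + 14x + 12.
Step 5: lead(−4x³ + 10x² + 14x + 12) ÷ lead(D) = −4x³ ÷ −2x = 2x². Subtract (2x²)·D = −4x³ − 2x². Remainder: 12x² + 14x + 12.
Step 6: lead(12x² + 14x + 12) ÷ lead(D) = 12x² ÷ −2x = −6x. Subtract (−6x)·D = 12x² + 6x. Remainder: 8x + 12.
Step 7: lead(8x + 12) ÷ lead(D) = 8x ÷ −2x = −4. Subtract (−4)·D = 8x + 4. Remainder: 8.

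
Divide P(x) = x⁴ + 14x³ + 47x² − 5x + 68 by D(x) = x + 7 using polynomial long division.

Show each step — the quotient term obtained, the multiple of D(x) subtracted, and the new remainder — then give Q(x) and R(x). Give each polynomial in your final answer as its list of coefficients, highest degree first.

Step 1: lead(x⁴ + 14x³ + 47x² − 5x + 68) ÷ lead(D) = x⁴ ÷ x = x³. Subtract (x³)·D = x⁴ + 7x³. Remainder: 7x³ + 47x² − 5x + 68.
Step 2: lead(7x³ + 47x² − 5x + 68) ÷ lead(D) = 7x³ ÷ x = 7x². Subtract (7x²)·D = 7x³ + 49x². Remainder: −2x² − 5x + 68.
Step 3: lead(−2x² − 5x + 68) ÷ lead(D) = −2x² ÷ x = −2x. Subtract (−2x)·D = −2x² − 14x. Remainder: 9x + 68.
Step 4: lead(9x + 68) ÷ lead(D) = 9x ÷ x = 9. Subtract (9)·D = 9x + 63. Remainder: 5.

Q = [1, 7, -2, 9]; R = [5]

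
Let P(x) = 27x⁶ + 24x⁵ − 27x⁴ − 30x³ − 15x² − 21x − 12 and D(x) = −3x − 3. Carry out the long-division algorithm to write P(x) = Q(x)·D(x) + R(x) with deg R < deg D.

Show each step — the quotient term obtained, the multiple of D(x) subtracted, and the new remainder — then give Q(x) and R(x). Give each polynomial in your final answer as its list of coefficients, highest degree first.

Step 1: lead(27x⁶ + 24x⁵ − 27x⁴ − 30x³ − 15x² − 21x − 12) ÷ lead(D) = 27x⁶ ÷ −3x = −9x⁵. Subtract (−9x⁵)·D = 27x⁶ + 27x⁵. Remainder: −3x⁵ − 27x⁴ − 30x³ − 15x² − 21x − 12.
Step 2: lead(−3x⁵ − 27x⁴ − 30x³ − 15x² − 21x − 12) ÷ lead(D) = −3x⁵ ÷ −3x = x⁴. Subtract (x⁴)·D = −3x⁵ − 3x⁴. Remainder: −24x⁴ − 30x³ − 15x² − 21x − 12.
Step 3: lead(−24x⁴ − 30x³ − 15x² − 21x − 12) ÷ lead(D) = −24x⁴ ÷ −3x = 8x³. Subtract (8x³)·D = −24x⁴ − 24x³. Remainder: −6x³ − 15x² − 21x − 12.
Step 4: lead(−6x³ − 15x² − 21x − 12) ÷ lead(D) = −6x³ ÷ −3x = 2x². Subtract (2x²)·D = −6x³ − 6x². Remainder: −9x² − 21x − 12.
Step 5: lead(−9x² − 21x − 12) ÷ lead(D) = −9x² ÷ −3x = 3x. Subtract (3x)·D = −9x² − 9x. Remainder: −12x − 12.
Step 6: lead(−12x − 12) ÷ lead(D) = −12x ÷ −3x = 4. Subtract (4)·D = −12x − 12. Remainder: 0.

Q = [-9, 1, 8, 2, 3, 4]; R = [0]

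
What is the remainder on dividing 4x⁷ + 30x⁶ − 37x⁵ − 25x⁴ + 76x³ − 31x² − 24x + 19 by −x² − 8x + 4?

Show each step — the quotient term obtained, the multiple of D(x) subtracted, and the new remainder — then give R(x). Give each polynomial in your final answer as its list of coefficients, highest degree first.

Step 1: lead(4x⁷ + 30x⁶ − 37x⁵ − 25x⁴ + 76x³ − 31x² − 24x + 19) ÷ lead(D) = 4x⁷ ÷ −x² = −4x⁵. Subtract (−4x⁵)·D = 4x⁷ + 32x⁶ − 16x⁵. Remainder: −2x⁶ − 21x⁵ − 25x⁴ + 76x³ − 31x² − 24x + 19.
Step 2: lead(−2x⁶ − 21x⁵ − 25x⁴ + 76x³ − 31x² − 24x + 19) ÷ lead(D) = −2x⁶ ÷ −x² = 2x⁴. Subtract (2x⁴)·D = −2x⁶ − 16x⁵ + 8x⁴. Remainder: −5x⁵ − 33x⁴ + 76x³ − 31x² − 24x + 19.
Step 3: lead(−5x⁵ − 33x⁴ + 76x³ − 31x² − 24x + 19) ÷ lead(D) = −5x⁵ ÷ −x² = 5x³. Subtract (5x³)·D = −5x⁵ − 40x⁴ + 20x³. Remainder: 7x⁴ + 56x³ − 31x² − 24x + 19.
Step 4: lead(7x⁴ + 56x³ − 31x² − 24x + 19) ÷ lead(D) = 7x⁴ ÷ −x² = −7x². Subtract (−7x²)·D = 7x⁴ + 56x³ − 28x². Remainder: −3x² − 24x + 19.
Step 5: lead(−3x² − 24x + 19) ÷ lead(D) = −3x² ÷ −x² = 3. Subtract (3)·D = −3x² − 24x + 12. Remainder: 7.

R = [7]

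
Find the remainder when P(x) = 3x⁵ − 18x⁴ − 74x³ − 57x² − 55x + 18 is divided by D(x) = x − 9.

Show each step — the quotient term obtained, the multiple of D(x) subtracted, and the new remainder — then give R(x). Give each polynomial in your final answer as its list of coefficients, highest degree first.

Step 1: lead(3x⁵ − 18x⁴ − 74x³ − 57x² − 55x + 18) ÷ lead(D) = 3x⁵ ÷ x = 3x⁴. Subtract (3x⁴)·D = 3x⁵ − 27x⁴. Remainder: 9x⁴ − 74x³ − 57x² − 55x + 18.
Step 2: lead(9x⁴ − 74x³ − 57x² − 55x + 18) ÷ lead(D) = 9x⁴ ÷ x = 9x³. Subtract (9x³)·D = 9x⁴ − 81x³. Remainder: 7x³ − 57x² − 55x + 18.
Step 3: lead(7x³ − 57x² − 55x + 18) ÷ lead(D) = 7x³ ÷ x = 7x². Subtract (7x²)·D = 7x³ − 63x². Remainder: 6x² − 55x + 18.
Step 4: lead(6x² − 55x + 18) ÷ lead(D) = 6x² ÷ x = 6x. Subtract (6x)·D = 6x² − 54x. Remainder: −x + 18.
Step 5: lead(−x + 18) ÷ lead(D) = −x ÷ x = −1. Subtract (−1)·D = −x + 9. Remainder: 9.

R = [9]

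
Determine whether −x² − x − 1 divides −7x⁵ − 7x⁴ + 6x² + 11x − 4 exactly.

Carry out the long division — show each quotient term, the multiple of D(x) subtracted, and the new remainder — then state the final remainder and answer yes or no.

Step 1: lead(−7x⁵ − 7x⁴ + 6x² + 11x − 4) ÷ lead(D) = −7x⁵ ÷ −x² = 7x³. Subtract (7x³)·D = −7x⁵ − 7x⁴ − 7x³. Remainder: 7x³ + 6x² + 11x − 4.
Step 2: lead(7x³ + 6x² + 11x − 4) ÷ lead(D) = 7x³ ÷ −x² = −7x. Subtract (−7x)·D = 7x³ + 7x² + 7x. Remainder: −x² + 4x − 4.
Step 3: lead(−x² + 4x − 4) ÷ lead(D) = −x² ÷ −x² = 1. Subtract (1)·D = −x² − x − 1. Remainder: 5x − 3.

R(x) = 5x − 3, so D(x) is not a factor of P(x). no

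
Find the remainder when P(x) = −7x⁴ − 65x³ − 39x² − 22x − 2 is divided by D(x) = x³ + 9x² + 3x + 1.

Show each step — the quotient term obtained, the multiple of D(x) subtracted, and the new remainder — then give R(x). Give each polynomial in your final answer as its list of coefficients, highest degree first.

Step 1: lead(−7x⁴ − 65x³ − 39x² − 22x − 2) ÷ lead(D) = −7x⁴ ÷ x³ = −7x. Subtract (−7x)·D = −7x⁴ − 63x³ − 21x² − 7x. Remainder: −2x³ − 18x² − 15x − 2.
Step 2: lead(−2x³ − 18x² − 15x − 2) ÷ lead(D) = −2x³ ÷ x³ = −2. Subtract (−2)·D = −2x³ − 18x² − 6x − 2. Remainder: −9x.

R = [-9, 0]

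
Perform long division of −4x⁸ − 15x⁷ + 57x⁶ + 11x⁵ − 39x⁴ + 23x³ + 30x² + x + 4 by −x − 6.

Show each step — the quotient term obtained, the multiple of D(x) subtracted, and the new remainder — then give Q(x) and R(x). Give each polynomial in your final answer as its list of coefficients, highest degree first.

Q = [4, -9, -3, 7, -3, -5, 0, -1]; R = [-2]

Step 1: lead(−4x⁸ − 15x⁷ + 57x⁶ + 11x⁵ − 39x⁴ + 23x³ + 30x² + x + 4) ÷ lead(D) = −4x⁸ ÷ −x = 4x⁷. Subtract (4x⁷)·D = −4x⁸ − 24x⁷. Remainder: 9x⁷ + 57x⁶ + 11x⁵ − 39x⁴ + 23x³ + 30x² + x + 4.
Step 2: lead(9x⁷ + 57x⁶ + 11x⁵ − 39x⁴ + 23x³ + 30x² + x + 4) ÷ lead(D) = 9x⁷ ÷ −x = −9x⁶. Subtract (−9x⁶)·D = 9x⁷ + 54x⁶. Remainder: 3x⁶ + 11x⁵ − 39x⁴ + 23x³ + 30x² + x + 4.
Step 3: lead(3x⁶ + 11x⁵ − 39x⁴ + 23x³ + 30x² + x + 4) ÷ lead(D) = 3x⁶ ÷ −x = −3x⁵. Subtract (−3x⁵)·D = 3x⁶ + 18x⁵. Remainder: −7x⁵ − 39x⁴ + 23x³ + 30x² + x + 4.
Step 4: lead(−7x⁵ − 39x⁴ + 23x³ + 30x² + x + 4) ÷ lead(D) = −7x⁵ ÷ −x = 7x⁴. Subtract (7x⁴)·D = −7x⁵ − 42x⁴. Remainder: 3x⁴ + 23x³ + 30x² + x + 4.
Step 5: lead(3x⁴ + 23x³ + 30x² + x + 4) ÷ lead(D) = 3x⁴ ÷ −x = −3x³. Subtract (−3x³)·D = 3x⁴ + 18x³. Remainder: 5x³ + 30x² + x + 4.
Step 6: lead(5x³ + 30x² + x + 4) ÷ lead(D) = 5x³ ÷ −x = −5x². Subtract (−5x²)·D = 5x³ + 30x². Remainder: x + 4.
Step 7: lead(x + 4) ÷ lead(D) = x ÷ −x = −1. Subtract (−1)·D = x + 6. Remainder: −2.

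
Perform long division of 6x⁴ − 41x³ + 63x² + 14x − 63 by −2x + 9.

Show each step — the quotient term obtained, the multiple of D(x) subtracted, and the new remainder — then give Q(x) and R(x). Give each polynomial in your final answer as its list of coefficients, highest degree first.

Step 1: lead(6x⁴ − 41x³ + 63x² + 14x − 63) ÷ lead(D) = 6x⁴ ÷ −2x = −3x³. Subtract (−3x³)·D = 6x⁴ − 27x³. Remainder: −14x³ + 63x² + 14x − 63.
Step 2: lead(−14x³ + 63x² + 14x − 63) ÷ lead(D) = −14x³ ÷ −2x = 7x². Subtract (7x²)·D = −14x³ + 63x². Remainder: 14x − 63.
Step 3: lead(14x − 63) ÷ lead(D) = 14x ÷ −2x = −7. Subtract (−7)·D = 14x − 63. Remainder: 0.

Q = [-3, 7, 0, -7]; R = [0]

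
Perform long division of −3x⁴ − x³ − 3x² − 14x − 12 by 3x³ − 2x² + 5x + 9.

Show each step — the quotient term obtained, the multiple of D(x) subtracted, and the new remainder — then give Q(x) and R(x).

Q(x) = −x − 1; R(x) = −3

Step 1: lead(−3x⁴ − x³ − 3x² − 14x − 12) ÷ lead(D) = −3x⁴ ÷ 3x³ = −x. Subtract (−x)·D = −3x⁴ + 2x³ − 5x² − 9x. Remainder: −3x³ + 2x² − 5x − 12.
Step 2: lead(−3x³ + 2x² − 5x − 12) ÷ lead(D) = −3x³ ÷ 3x³ = −1. Subtract (−1)·D = −3x³ + 2x² − 5x − 9. Remainder: −3.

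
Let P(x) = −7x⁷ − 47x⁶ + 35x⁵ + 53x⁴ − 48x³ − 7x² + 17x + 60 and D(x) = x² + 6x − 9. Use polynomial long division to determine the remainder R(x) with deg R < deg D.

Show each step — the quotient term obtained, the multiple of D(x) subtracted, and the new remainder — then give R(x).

R(x) = 5x − 3

Step 1: lead(−7x⁷ − 47x⁶ + 35x⁵ + 53x⁴ − 48x³ − 7x² + 17x + 60) ÷ lead(D) = −7x⁷ ÷ x² = −7x⁵. Subtract (−7x⁵)·D = −7x⁷ − 42x⁶ + 63x⁵. Remainder: −5x⁶ − 28x⁵ + 53x⁴ − 48x³ − 7x² + 17x + 60.
Step 2: lead(−5x⁶ − 28x⁵ + 53x⁴ − 48x³ − 7x² + 17x + 60) ÷ lead(D) = −5x⁶ ÷ x² = −5x⁴. Subtract (−5x⁴)·D = −5x⁶ − 30x⁵ + 45x⁴. Remainder: 2x⁵ + 8x⁴ − 48x³ − 7x² + 17x + 60.
Step 3: lead(2x⁵ + 8x⁴ − 48x³ − 7x² + 17x + 60) ÷ lead(D) = 2x⁵ ÷ x² = 2x³. Subtract (2x³)·D = 2x⁵ + 12x⁴ − 18x³. Remainder: −4x⁴ − 30x³ − 7x² + 17x + 60.
Step 4: lead(−4x⁴ − 30x³ − 7x² + 17x + 60) ÷ lead(D) = −4x⁴ ÷ x² = −4x². Subtract (−4x²)·D = −4x⁴ − 24x³ + 36x². Remainder: −6x³ − 43x² + 17x + 60.
Step 5: lead(−6x³ − 43x² + 17x + 60) ÷ lead(D) = −6x³ ÷ x² = −6x. Subtract (−6x)·D = −6x³ − 36x² + 54x. Remainder: −7x² − 37x + 60.
Step 6: lead(−7x² − 37x + 60) ÷ lead(D) = −7x² ÷ x² = −7. Subtract (−7)·D = −7x² − 42x + 63. Remainder: 5x − 3.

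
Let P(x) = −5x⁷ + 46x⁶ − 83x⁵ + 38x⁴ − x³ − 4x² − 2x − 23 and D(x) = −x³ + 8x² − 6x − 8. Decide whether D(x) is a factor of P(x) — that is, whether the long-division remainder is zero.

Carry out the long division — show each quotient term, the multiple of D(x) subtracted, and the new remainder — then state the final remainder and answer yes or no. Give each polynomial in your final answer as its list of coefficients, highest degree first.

R = [1], so D(x) is not a factor of P(x). no

Step 1: lead(−5x⁷ + 46x⁶ − 83x⁵ + 38x⁴ − x³ − 4x² − 2x − 23) ÷ lead(D) = −5x⁷ ÷ −x³ = 5x⁴. Subtract (5x⁴)·D = −5x⁷ + 40x⁶ − 30x⁵ − 40x⁴. Remainder: 6x⁶ − 53x⁵ + 78x⁴ − x³ − 4x² − 2x − 23.
Step 2: lead(6x⁶ − 53x⁵ + 78x⁴ − x³ − 4x² − 2x − 23) ÷ lead(D) = 6x⁶ ÷ −x³ = −6x³. Subtract (−6x³)·D = 6x⁶ − 48x⁵ + 36x⁴ + 48x³. Remainder: −5x⁵ + 42x⁴ − 49x³ − 4x² − 2x − 23.
Step 3: lead(−5x⁵ + 42x⁴ − 49x³ − 4x² − 2x − 23) ÷ lead(D) = −5x⁵ ÷ −x³ = 5x². Subtract (5x²)·D = −5x⁵ + 40x⁴ − 30x³ − 40x². Remainder: 2x⁴ − 19x³ + 36x² − 2x − 23.
Step 4: lead(2x⁴ − 19x³ + 36x² − 2x − 23) ÷ lead(D) = 2x⁴ ÷ −x³ = −2x. Subtract (−2x)·D = 2x⁴ − 16x³ + 12x² + 16x. Remainder: −3x³ + 24x² − 18x − 23.
Step 5: lead(−3x³ + 24x² − 18x − 23) ÷ lead(D) = −3x³ ÷ −x³ = 3. Subtract (3)·D = −3x³ + 24x² − 18x − 24. Remainder: 1.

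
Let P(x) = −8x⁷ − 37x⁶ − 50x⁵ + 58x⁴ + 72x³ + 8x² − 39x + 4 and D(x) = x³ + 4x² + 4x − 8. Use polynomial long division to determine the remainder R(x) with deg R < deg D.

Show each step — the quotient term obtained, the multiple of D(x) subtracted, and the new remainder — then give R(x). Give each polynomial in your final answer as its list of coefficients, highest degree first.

R = [9, 4]

Step 1: lead(−8x⁷ − 37x⁶ − 50x⁵ + 58x⁴ + 72x³ + 8x² − 39x + 4) ÷ lead(D) = −8x⁷ ÷ x³ = −8x⁴. Subtract (−8x⁴)·D = −8x⁷ − 32x⁶ − 32x⁵ + 64x⁴. Remainder: −5x⁶ − 18x⁵ − 6x⁴ + 72x³ + 8x² − 39x + 4.
Step 2: lead(−5x⁶ − 18x⁵ − 6x⁴ + 72x³ + 8x² − 39x + 4) ÷ lead(D) = −5x⁶ ÷ x³ = −5x³. Subtract (−5x³)·D = −5x⁶ − 20x⁵ − 20x⁴ + 40x³. Remainder: 2x⁵ + 14x⁴ + 32x³ + 8x² − 39x + 4.
Step 3: lead(2x⁵ + 14x⁴ + 32x³ + 8x² − 39x + 4) ÷ lead(D) = 2x⁵ ÷ x³ = 2x². Subtract (2x²)·D = 2x⁵ + 8x⁴ + 8x³ − 16x². Remainder: 6x⁴ + 24x³ + 24x² − 39x + 4.
Step 4: lead(6x⁴ + 24x³ + 24x² − 39x + 4) ÷ lead(D) = 6x⁴ ÷ x³ = 6x. Subtract (6x)·D = 6x⁴ + 24x³ + 24x² − 48x. Remainder: 9x + 4.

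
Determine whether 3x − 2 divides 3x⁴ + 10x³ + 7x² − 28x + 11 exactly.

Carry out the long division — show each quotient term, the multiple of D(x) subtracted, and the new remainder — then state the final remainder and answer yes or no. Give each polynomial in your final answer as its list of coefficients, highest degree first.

R = [-1], so D(x) is not a factor of P(x). no

Step 1: lead(3x⁴ + 10x³ + 7x² − 28x + 11) ÷ lead(D) = 3x⁴ ÷ 3x = x³. Subtract (x³)·D = 3x⁴ − 2x³. Remainder: 12x³ + 7x² − 28x + 11.
Step 2: lead(12x³ + 7x² − 28x + 11) ÷ lead(D) = 12x³ ÷ 3x = 4x². Subtract (4x²)·D = 12x³ − 8x². Remainder: 15x² − 28x + 11.
Step 3: lead(15x² − 28x + 11) ÷ lead(D) = 15x² ÷ 3x = 5x. Subtract (5x)·D = 15x² − 10x. Remainder: −18x + 11.
Step 4: lead(−18x + 11) ÷ lead(D) = −18x ÷ 3x = −6. Subtract (−6)·D = −18x + 12. Remainder: −1.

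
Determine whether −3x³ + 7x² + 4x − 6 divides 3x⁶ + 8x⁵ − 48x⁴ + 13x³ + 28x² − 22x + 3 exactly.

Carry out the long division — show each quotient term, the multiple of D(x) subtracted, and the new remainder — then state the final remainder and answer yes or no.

R(x) = 4x − 9, so D(x) is not a factor of P(x). no

Step 1: lead(3x⁶ + 8x⁵ − 48x⁴ + 13x³ + 28x² − 22x + 3) ÷ lead(D) = 3x⁶ ÷ −3x³ = −x³. Subtract (−x³)·D = 3x⁶ − 7x⁵ − 4x⁴ + 6x³. Remainder: 15x⁵ − 44x⁴ + 7x³ + 28x² − 22x + 3.
Step 2: lead(15x⁵ − 44x⁴ + 7x³ + 28x² − 22x + 3) ÷ lead(D) = 15x⁵ ÷ −3x³ = −5x². Subtract (−5x²)·D = 15x⁵ − 35x⁴ − 20x³ + 30x². Remainder: −9x⁴ + 27x³ − 2x² − 22x + 3.
Step 3: lead(−9x⁴ + 27x³ − 2x² − 22x + 3) ÷ lead(D) = −9x⁴ ÷ −3x³ = 3x. Subtract (3x)·D = −9x⁴ + 21x³ + 12x² − 18x. Remainder: 6x³ − 14x² − 4x + 3.
Step 4: lead(6x³ − 14x² − 4x + 3) ÷ lead(D) = 6x³ ÷ −3x³ = −2. Subtract (−2)·D = 6x³ − 14x² − 8x + 12. Remainder: 4x − 9.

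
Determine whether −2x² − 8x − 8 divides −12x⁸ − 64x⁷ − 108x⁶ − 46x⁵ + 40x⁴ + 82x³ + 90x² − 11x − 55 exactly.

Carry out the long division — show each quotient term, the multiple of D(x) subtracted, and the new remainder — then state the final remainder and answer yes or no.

R(x) = 5x + 1, so D(x) is not a factor of P(x). no

Step 1: lead(−12x⁸ − 64x⁷ − 108x⁶ − 46x⁵ + 40x⁴ + 82x³ + 90x² − 11x − 55) ÷ lead(D) = −12x⁸ ÷ −2x² = 6x⁶. Subtract (6x⁶)·D = −12x⁸ − 48x⁷ − 48x⁶. Remainder: −16x⁷ − 60x⁶ − 46x⁵ + 40x⁴ + 82x³ + 90x² − 11x − 55.
Step 2: lead(−16x⁷ − 60x⁶ − 46x⁵ + 40x⁴ + 82x³ + 90x² − 11x − 55) ÷ lead(D) = −16x⁷ ÷ −2x² = 8x⁵. Subtract (8x⁵)·D = −16x⁷ − 64x⁶ − 64x⁵. Remainder: 4x⁶ + 18x⁵ + 40x⁴ + 82x³ + 90x² − 11x − 55.
Step 3: lead(4x⁶ + 18x⁵ + 40x⁴ + 82x³ + 90x² − 11x − 55) ÷ lead(D) = 4x⁶ ÷ −2x² = −2x⁴. Subtract (−2x⁴)·D = 4x⁶ + 16x⁵ + 16x⁴. Remainder: 2x⁵ + 24x⁴ + 82x³ + 90x² − 11x − 55.
Step 4: lead(2x⁵ + 24x⁴ + 82x³ + 90x² − 11x − 55) ÷ lead(D) = 2x⁵ ÷ −2x² = −x³. Subtract (−x³)·D = 2x⁵ + 8x⁴ + 8x³. Remainder: 16x⁴ + 74x³ + 90x² − 11x − 55.
Step 5: lead(16x⁴ + 74x³ + 90x² − 11x − 55) ÷ lead(D) = 16x⁴ ÷ −2x² = −8x². Subtract (−8x²)·D = 16x⁴ + 64x³ + 64x². Remainder: 10x³ + 26x² − 11x − 55.
Step 6: lead(10x³ + 26x² − 11x − 55) ÷ lead(D) = 10x³ ÷ −2x² = −5x. Subtract (−5x)·D = 10x³ + 40x² + 40x. Remainder: −14x² − 51x − 55.
Step 7: lead(−14x² − 51x − 55) ÷ lead(D) = −14x² ÷ −2x² = 7. Subtract (7)·D = −14x² − 56x − 56. Remainder: 5x + 1.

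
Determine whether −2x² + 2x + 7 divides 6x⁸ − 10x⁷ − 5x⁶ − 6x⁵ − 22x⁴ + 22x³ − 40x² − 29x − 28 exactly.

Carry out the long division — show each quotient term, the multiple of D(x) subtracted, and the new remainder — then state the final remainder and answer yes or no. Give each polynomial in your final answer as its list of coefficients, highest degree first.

R = [0], so D(x) is a factor of P(x). yes

Step 1: lead(6x⁸ − 10x⁷ − 5x⁶ − 6x⁵ − 22x⁴ + 22x³ − 40x² − 29x − 28) ÷ lead(D) = 6x⁸ ÷ −2x² = −3x⁶. Subtract (−3x⁶)·D = 6x⁸ − 6x⁷ − 21x⁶. Remainder: −4x⁷ + 16x⁶ − 6x⁵ − 22x⁴ + 22x³ − 40x² − 29x − 28.
Step 2: lead(−4x⁷ + 16x⁶ − 6x⁵ − 22x⁴ + 22x³ − 40x² − 29x − 28) ÷ lead(D) = −4x⁷ ÷ −2x² = 2x⁵. Subtract (2x⁵)·D = −4x⁷ + 4x⁶ + 14x⁵. Remainder: 12x⁶ − 20x⁵ − 22x⁴ + 22x³ − 40x² − 29x − 28.
Step 3: lead(12x⁶ − 20x⁵ − 22x⁴ + 22x³ − 40x² − 29x − 28) ÷ lead(D) = 12x⁶ ÷ −2x² = −6x⁴. Subtract (−6x⁴)·D = 12x⁶ − 12x⁵ − 42x⁴. Remainder: −8x⁵ + 20x⁴ + 22x³ − 40x² − 29x − 28.
Step 4: lead(−8x⁵ + 20x⁴ + 22x³ − 40x² − 29x − 28) ÷ lead(D) = −8x⁵ ÷ −2x² = 4x³. Subtract (4x³)·D = −8x⁵ + 8x⁴ + 28x³. Remainder: 12x⁴ − 6x³ − 40x² − 29x − 28.
Step 5: lead(12x⁴ − 6x³ − 40x² − 29x − 28) ÷ lead(D) = 12x⁴ ÷ −2x² = −6x². Subtract (−6x²)·D = 12x⁴ − 12x³ − 42x². Remainder: 6x³ + 2x² − 29x − 28.
Step 6: lead(6x³ + 2x² − 29x − 28) ÷ lead(D) = 6x³ ÷ −2x² = −3x. Subtract (−3x)·D = 6x³ − 6x² − 21x. Remainder: 8x² − 8x − 28.
Step 7: lead(8x² − 8x − 28) ÷ lead(D) = 8x² ÷ −2x² = −4. Subtract (−4)·D = 8x² − 8x − 28. Remainder: 0.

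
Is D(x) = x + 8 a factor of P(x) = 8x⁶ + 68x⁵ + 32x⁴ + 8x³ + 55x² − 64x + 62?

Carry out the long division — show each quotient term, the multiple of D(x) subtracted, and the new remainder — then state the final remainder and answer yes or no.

Step 1: lead(8x⁶ + 68x⁵ + 32x⁴ + 8x³ + 55x² − 64x + 62) ÷ lead(D) = 8x⁶ ÷ x = 8x⁵. Subtract (8x⁵)·D = 8x⁶ + 64x⁵. Remainder: 4x⁵ + 32x⁴ + 8x³ + 55x² − 64x + 62.
Step 2: lead(4x⁵ + 32x⁴ + 8x³ + 55x² − 64x + 62) ÷ lead(D) = 4x⁵ ÷ x = 4x⁴. Subtract (4x⁴)·D = 4x⁵ + 32x⁴. Remainder: 8x³ + 55x² − 64x + 62.
Step 3: lead(8x³ + 55x² − 64x + 62) ÷ lead(D) = 8x³ ÷ x = 8x². Subtract (8x²)·D = 8x³ + 64x². Remainder: −9x² − 64x + 62.
Step 4: lead(−9x² − 64x + 62) ÷ lead(D) = −9x² ÷ x = −9x. Subtract (−9x)·D = −9x² − 72x. Remainder: 8x + 62.
Step 5: lead(8x + 62) ÷ lead(D) = 8x ÷ x = 8. Subtract (8)·D = 8x + 64. Remainder: −2.

R(x) = −2, so D(x) is not a factor of P(x). no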